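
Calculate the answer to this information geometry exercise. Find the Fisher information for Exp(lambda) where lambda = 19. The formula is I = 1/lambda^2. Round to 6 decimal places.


Fisher information for exponential: I(lambda) = 1/lambda^2.
lambda = 19, lambda^2 = 361.
I = 1/361 = 0.002770

0.002770


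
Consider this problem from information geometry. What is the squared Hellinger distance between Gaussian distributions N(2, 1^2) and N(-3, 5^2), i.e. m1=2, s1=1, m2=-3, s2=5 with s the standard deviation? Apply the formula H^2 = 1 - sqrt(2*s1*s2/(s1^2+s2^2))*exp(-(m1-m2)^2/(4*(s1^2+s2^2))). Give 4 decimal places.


Squared Hellinger distance for Gaussians:
H^2 = 1 - sqrt(2*s1*s2/(s1^2+s2^2)) * exp(-(m1-m2)^2/(4*(s1^2+s2^2))).
s1^2 = 1, s2^2 = 25, s1^2+s2^2 = 26.
sqrt(2*1*5/(26)) = 0.620174.
(m1-m2)^2 = (5)^2 = 25.
exp(-25/(4*26)) = exp(-0.240385) = 0.786325.
H^2 = 1 - 0.620174*0.786325 = 0.5123

0.5123


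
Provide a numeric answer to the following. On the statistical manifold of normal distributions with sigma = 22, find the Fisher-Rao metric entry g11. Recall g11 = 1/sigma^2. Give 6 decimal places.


For the 2-parameter normal family, the Fisher metric has:
  g11 = 1/sigma^2, g22 = 2/sigma^2.
sigma = 22, sigma^2 = 484.
g11 = 0.002066

0.002066


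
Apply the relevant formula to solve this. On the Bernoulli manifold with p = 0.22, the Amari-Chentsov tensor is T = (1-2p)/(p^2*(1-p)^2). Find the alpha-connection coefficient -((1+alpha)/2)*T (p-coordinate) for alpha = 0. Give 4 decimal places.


Skewness (Amari-Chentsov) tensor: T = (1-2p)/(p^2*(1-p)^2).
p = 0.22, 1-2p = 0.56, p^2 = 0.0484, (1-p)^2 = 0.6084.
T = 0.56/(0.0484 * 0.6084) = 19.017502.
In the p-coordinate, Gamma^(alpha) = Gamma^(0) - (alpha/2)*T with Gamma^(0) = (1/2)*g'(p) = -T/2,
so Gamma^(alpha) = -((1+alpha)/2)*T.
alpha = 0, -(1+alpha)/2 = -0.5.
Gamma = -0.5 * 19.017502 = -9.5088

-9.5088


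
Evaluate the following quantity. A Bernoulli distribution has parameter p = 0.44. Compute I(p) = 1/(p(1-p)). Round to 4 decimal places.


For Bernoulli(p), Fisher information is I(p) = 1/(p*(1-p)).
p = 0.44, 1-p = 0.56.
p*(1-p) = 0.2464.
I(p) = 1/0.2464 = 4.0584

4.0584


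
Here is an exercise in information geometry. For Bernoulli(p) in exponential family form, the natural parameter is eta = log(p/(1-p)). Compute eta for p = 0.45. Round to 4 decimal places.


Natural parameter for Bernoulli: eta = log(p/(1-p)).
p = 0.45, 1-p = 0.55.
p/(1-p) = 0.818182.
eta = log(0.818182) = -0.2007

-0.2007


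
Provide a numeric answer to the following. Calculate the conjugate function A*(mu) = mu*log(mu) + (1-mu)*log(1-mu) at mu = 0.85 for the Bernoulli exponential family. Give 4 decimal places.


Legendre transform for Bernoulli:
A*(mu) = mu*log(mu) + (1-mu)*log(1-mu).
mu = 0.85, 1-mu = 0.15.
mu*log(mu) = 0.85*log(0.85) = -0.138141.
(1-mu)*log(1-mu) = 0.15*log(0.15) = -0.284568.
A* = -0.138141 + -0.284568 = -0.4227

-0.4227


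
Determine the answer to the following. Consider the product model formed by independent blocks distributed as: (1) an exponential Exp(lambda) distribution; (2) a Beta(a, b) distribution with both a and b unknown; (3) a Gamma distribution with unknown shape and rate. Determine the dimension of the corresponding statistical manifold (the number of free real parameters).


The dimension of a statistical manifold equals the number of free
(independent) real parameters of the model. For a product of independent
blocks the parameter counts add.
- exponential (lambda): 1.
- Beta (a, b): 2.
- Gamma (shape, rate): 2.
Total = 1 + 2 + 2 = 5.
Dimension = 5

5


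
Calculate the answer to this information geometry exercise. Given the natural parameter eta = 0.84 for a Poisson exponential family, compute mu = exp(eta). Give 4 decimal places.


Expectation parameter for Poisson exponential family:
mu = exp(eta).
eta = 0.84.
mu = exp(0.84) = 2.3164

2.3164


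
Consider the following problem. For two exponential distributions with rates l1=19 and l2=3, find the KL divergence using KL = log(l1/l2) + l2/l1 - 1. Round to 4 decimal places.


KL divergence for exponential family:
KL = log(l1/l2) + l2/l1 - 1.
log(19/3) = 1.845827.
3/19 = 0.157895.
KL = 1.845827 + 0.157895 - 1 = 1.0037

1.0037


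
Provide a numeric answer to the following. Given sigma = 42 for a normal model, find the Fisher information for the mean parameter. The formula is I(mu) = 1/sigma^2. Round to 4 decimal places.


The Fisher information for the mean of a normal distribution is I(mu) = 1/sigma^2.
sigma = 42, so sigma^2 = 1764.
I(mu) = 1/1764 = 0.0006

0.0006


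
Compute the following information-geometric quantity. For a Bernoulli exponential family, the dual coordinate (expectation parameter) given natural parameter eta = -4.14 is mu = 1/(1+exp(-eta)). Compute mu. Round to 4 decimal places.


Dual coordinate (expectation parameter) for Bernoulli:
mu = 1/(1+exp(-eta)).
eta = -4.14.
exp(-eta) = exp(4.14) = 62.802821.
mu = 1/(1+62.802821) = 0.0157

0.0157


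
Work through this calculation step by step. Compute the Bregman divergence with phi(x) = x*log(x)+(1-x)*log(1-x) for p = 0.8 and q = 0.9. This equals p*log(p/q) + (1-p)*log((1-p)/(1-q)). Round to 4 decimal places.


Bregman divergence with negative entropy generator:
D = p*log(p/q) + (1-p)*log((1-p)/(1-q)).
p = 0.8, q = 0.9.
p*log(p/q) = 0.8*log(0.8/0.9) = -0.094226.
(1-p)*log((1-p)/(1-q)) = 0.2*log(0.2/0.1) = 0.138629.
D = -0.094226 + 0.138629 = 0.0444

0.0444


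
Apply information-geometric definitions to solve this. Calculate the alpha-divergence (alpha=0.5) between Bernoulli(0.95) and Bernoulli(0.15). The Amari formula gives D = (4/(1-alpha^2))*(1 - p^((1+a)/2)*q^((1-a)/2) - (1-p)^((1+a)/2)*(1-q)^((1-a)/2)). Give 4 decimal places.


Amari alpha-divergence:
D = (4/(1-alpha^2))*(1 - p^((1+a)/2)*q^((1-a)/2) - (1-p)^((1+a)/2)*(1-q)^((1-a)/2)).
alpha = 0.5, p = 0.95, q = 0.15.
e1 = (1+alpha)/2 = 0.75, e2 = (1-alpha)/2 = 0.25.
t1 = p^e1 * q^e2 = 0.95^0.75 * 0.15^0.25 = 0.598847.
t2 = (1-p)^e1 * (1-q)^e2 = 0.05^0.75 * 0.85^0.25 = 0.101527.
4/(1-alpha^2) = 5.333333.
D = 5.333333*(1 - 0.598847 - 0.101527) = 1.5980

1.5980


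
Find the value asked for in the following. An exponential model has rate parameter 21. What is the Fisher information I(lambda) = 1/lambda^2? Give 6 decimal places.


Fisher information for exponential: I(lambda) = 1/lambda^2.
lambda = 21, lambda^2 = 441.
I = 1/441 = 0.002268

0.002268


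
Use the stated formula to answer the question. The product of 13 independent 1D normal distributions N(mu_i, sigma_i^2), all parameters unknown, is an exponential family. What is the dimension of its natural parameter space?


Exponential family dimension calculation:
Each univariate normal has two natural parameters (mu/sigma^2 and -1/(2 sigma^2)).
With 13 independent components, dim = 2 * 13 = 26.

26


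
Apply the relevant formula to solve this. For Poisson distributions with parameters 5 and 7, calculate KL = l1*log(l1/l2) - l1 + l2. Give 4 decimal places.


KL divergence for Poisson:
KL = l1*log(l1/l2) - l1 + l2.
l1 = 5, l2 = 7.
log(5/7) = -0.336472.
l1*log(l1/l2) = 5 * -0.336472 = -1.682361.
KL = -1.682361 - 5 + 7 = 0.3176

0.3176


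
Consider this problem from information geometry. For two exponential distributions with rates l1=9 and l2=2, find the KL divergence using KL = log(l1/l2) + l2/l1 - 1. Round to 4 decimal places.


KL divergence for exponential family:
KL = log(l1/l2) + l2/l1 - 1.
log(9/2) = 1.504077.
2/9 = 0.222222.
KL = 1.504077 + 0.222222 - 1 = 0.7263

0.7263


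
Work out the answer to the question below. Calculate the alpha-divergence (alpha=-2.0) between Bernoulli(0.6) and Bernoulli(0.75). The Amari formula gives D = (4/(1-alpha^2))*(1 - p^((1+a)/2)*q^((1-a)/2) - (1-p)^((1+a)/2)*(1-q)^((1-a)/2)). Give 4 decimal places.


Amari alpha-divergence:
D = (4/(1-alpha^2))*(1 - p^((1+a)/2)*q^((1-a)/2) - (1-p)^((1+a)/2)*(1-q)^((1-a)/2)).
alpha = -2.0, p = 0.6, q = 0.75.
e1 = (1+alpha)/2 = -0.5, e2 = (1-alpha)/2 = 1.5.
t1 = p^e1 * q^e2 = 0.6^-0.5 * 0.75^1.5 = 0.838525.
t2 = (1-p)^e1 * (1-q)^e2 = 0.4^-0.5 * 0.25^1.5 = 0.197642.
4/(1-alpha^2) = -1.333333.
D = -1.333333*(1 - 0.838525 - 0.197642) = 0.0482

0.0482


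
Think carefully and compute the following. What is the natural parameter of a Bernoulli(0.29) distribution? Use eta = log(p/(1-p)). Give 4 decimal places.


Natural parameter for Bernoulli: eta = log(p/(1-p)).
p = 0.29, 1-p = 0.71.
p/(1-p) = 0.408451.
eta = log(0.408451) = -0.8954

-0.8954


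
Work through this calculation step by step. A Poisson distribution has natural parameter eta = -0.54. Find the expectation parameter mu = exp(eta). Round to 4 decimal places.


Expectation parameter for Poisson exponential family:
mu = exp(eta).
eta = -0.54.
mu = exp(-0.54) = 0.5827

0.5827


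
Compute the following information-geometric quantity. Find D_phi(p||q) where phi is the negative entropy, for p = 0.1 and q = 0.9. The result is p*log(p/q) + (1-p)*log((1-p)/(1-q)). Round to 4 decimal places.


Bregman divergence with negative entropy generator:
D = p*log(p/q) + (1-p)*log((1-p)/(1-q)).
p = 0.1, q = 0.9.
p*log(p/q) = 0.1*log(0.1/0.9) = -0.219722.
(1-p)*log((1-p)/(1-q)) = 0.9*log(0.9/0.1) = 1.977502.
D = -0.219722 + 1.977502 = 1.7578

1.7578


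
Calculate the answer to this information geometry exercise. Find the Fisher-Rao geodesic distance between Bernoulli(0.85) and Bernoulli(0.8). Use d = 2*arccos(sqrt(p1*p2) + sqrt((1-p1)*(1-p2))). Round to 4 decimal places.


Geodesic distance on Bernoulli manifold:
d(p1,p2) = 2*arccos(sqrt(p1*p2) + sqrt((1-p1)*(1-p2))).
sqrt(p1*p2) = sqrt(0.85*0.8) = 0.824621.
sqrt((1-p1)*(1-p2)) = sqrt(0.15*0.2) = 0.173205.
arg = 0.824621 + 0.173205 = 0.997826.
d = 2*arccos(0.997826) = 0.1319

0.1319


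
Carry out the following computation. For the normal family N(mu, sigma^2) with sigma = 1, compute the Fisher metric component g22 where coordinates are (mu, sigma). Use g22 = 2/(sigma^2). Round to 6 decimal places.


For the 2-parameter normal family, the Fisher metric has:
  g11 = 1/sigma^2, g22 = 2/sigma^2.
sigma = 1, sigma^2 = 1.
g22 = 2.000000

2.000000


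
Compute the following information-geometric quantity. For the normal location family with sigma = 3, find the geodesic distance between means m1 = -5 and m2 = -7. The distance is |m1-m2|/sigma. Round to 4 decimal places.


On the fixed-variance normal subfamily, geodesic distance = |m1-m2|/sigma.
|-5 - -7| = 2.
sigma = 3.
d = 2/3 = 0.6667

0.6667


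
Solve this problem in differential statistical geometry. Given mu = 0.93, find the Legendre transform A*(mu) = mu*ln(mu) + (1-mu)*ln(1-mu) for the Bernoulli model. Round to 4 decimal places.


Legendre transform for Bernoulli:
A*(mu) = mu*log(mu) + (1-mu)*log(1-mu).
mu = 0.93, 1-mu = 0.07.
mu*log(mu) = 0.93*log(0.93) = -0.067491.
(1-mu)*log(1-mu) = 0.07*log(0.07) = -0.186148.
A* = -0.067491 + -0.186148 = -0.2536

-0.2536


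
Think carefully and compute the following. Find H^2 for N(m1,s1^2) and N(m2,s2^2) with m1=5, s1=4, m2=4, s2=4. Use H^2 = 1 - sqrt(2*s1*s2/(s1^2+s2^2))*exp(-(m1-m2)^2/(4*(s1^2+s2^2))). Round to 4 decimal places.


Squared Hellinger distance for Gaussians:
H^2 = 1 - sqrt(2*s1*s2/(s1^2+s2^2)) * exp(-(m1-m2)^2/(4*(s1^2+s2^2))).
s1^2 = 16, s2^2 = 16, s1^2+s2^2 = 32.
sqrt(2*4*4/(32)) = 1.0.
(m1-m2)^2 = (1)^2 = 1.
exp(-1/(4*32)) = exp(-0.007812) = 0.992218.
H^2 = 1 - 1.0*0.992218 = 0.0078

0.0078


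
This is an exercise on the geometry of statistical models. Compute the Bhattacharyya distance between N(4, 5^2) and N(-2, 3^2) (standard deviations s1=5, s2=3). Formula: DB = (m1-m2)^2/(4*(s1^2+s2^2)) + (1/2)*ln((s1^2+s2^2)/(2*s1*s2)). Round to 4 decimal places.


Bhattacharyya distance between two Gaussians:
DB = (m1-m2)^2/(4*(s1^2+s2^2)) + (1/2)*ln((s1^2+s2^2)/(2*s1*s2)).
(m1-m2)^2 = (6)^2 = 36.
s1^2+s2^2 = 25 + 9 = 34.
term1 = 36/136 = 0.264706.
term2 = 0.5*ln(34/30.0) = 0.062582.
DB = 0.264706 + 0.062582 = 0.3273

0.3273


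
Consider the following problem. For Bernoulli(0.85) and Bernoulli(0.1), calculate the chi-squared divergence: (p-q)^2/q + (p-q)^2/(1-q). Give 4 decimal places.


Chi-squared divergence between Bernoulli distributions:
chi^2 = (p-q)^2/q + (p-q)^2/(1-q).
p = 0.85, q = 0.1, p-q = 0.75.
(p-q)^2 = 0.5625.
term1 = 0.5625/0.1 = 5.625.
term2 = 0.5625/0.9 = 0.625.
chi^2 = 5.625 + 0.625 = 6.2500

6.2500


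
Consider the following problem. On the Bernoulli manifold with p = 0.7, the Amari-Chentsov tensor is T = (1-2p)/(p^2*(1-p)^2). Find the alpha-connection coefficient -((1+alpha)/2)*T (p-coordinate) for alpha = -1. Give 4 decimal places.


Skewness (Amari-Chentsov) tensor: T = (1-2p)/(p^2*(1-p)^2).
p = 0.7, 1-2p = -0.4, p^2 = 0.49, (1-p)^2 = 0.09.
T = -0.4/(0.49 * 0.09) = -9.070295.
In the p-coordinate, Gamma^(alpha) = Gamma^(0) - (alpha/2)*T with Gamma^(0) = (1/2)*g'(p) = -T/2,
so Gamma^(alpha) = -((1+alpha)/2)*T.
alpha = -1, -(1+alpha)/2 = 0.0.
Gamma = 0.0 * -9.070295 = 0.0000

0.0000


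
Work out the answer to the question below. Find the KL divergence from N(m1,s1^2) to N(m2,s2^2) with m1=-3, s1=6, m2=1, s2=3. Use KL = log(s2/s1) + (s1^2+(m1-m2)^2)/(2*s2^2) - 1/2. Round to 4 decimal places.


KL divergence between normal distributions:
KL = log(s2/s1) + (s1^2 + (m1-m2)^2)/(2*s2^2) - 1/2.
log(3/6) = -0.693147.
(6^2 + (-3-1)^2)/(2*3^2) = (36 + 16)/18 = 2.888889.
KL = -0.693147 + 2.888889 - 0.5 = 1.6957

1.6957


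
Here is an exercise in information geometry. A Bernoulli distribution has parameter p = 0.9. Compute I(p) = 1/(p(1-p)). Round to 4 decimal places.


For Bernoulli(p), Fisher information is I(p) = 1/(p*(1-p)).
p = 0.9, 1-p = 0.1.
p*(1-p) = 0.09.
I(p) = 1/0.09 = 11.1111

11.1111


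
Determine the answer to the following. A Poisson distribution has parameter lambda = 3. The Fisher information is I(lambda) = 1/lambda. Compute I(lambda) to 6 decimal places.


Fisher information for Poisson: I(lambda) = 1/lambda.
lambda = 3.
I(lambda) = 1/3 = 0.333333

0.333333


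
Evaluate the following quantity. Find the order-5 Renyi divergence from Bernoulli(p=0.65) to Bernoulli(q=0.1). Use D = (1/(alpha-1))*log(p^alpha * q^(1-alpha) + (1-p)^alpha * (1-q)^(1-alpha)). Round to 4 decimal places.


Renyi divergence of order alpha between Bernoulli distributions:
D = (1/(alpha-1))*log(p^alpha * q^(1-alpha) + (1-p)^alpha * (1-q)^(1-alpha)).
alpha = 5, p = 0.65, q = 0.1.
p^alpha * q^(1-alpha) = 0.65^5 * 0.1^-4 = 1160.290625.
(1-p)^alpha * (1-q)^(1-alpha) = 0.35^5 * 0.9^-4 = 0.008005.
sum = 1160.290625 + 0.008005 = 1160.29863.
D = (1/4)*log(1160.29863) = 1.7641

1.7641


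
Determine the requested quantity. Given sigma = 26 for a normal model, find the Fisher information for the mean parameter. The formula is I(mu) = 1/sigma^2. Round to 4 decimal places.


The Fisher information for the mean of a normal distribution is I(mu) = 1/sigma^2.
sigma = 26, so sigma^2 = 676.
I(mu) = 1/676 = 0.0015

0.0015


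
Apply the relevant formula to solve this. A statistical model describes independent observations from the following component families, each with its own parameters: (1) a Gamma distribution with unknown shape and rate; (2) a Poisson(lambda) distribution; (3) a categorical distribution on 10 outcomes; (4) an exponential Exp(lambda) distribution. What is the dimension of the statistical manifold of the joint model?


The dimension of a statistical manifold equals the number of free
(independent) real parameters of the model. For a product of independent
blocks the parameter counts add.
- Gamma (shape, rate): 2.
- Poisson (lambda): 1.
- categorical on 10 outcomes (probabilities sum to 1): 10-1 = 9.
- exponential (lambda): 1.
Total = 2 + 1 + 9 + 1 = 13.
Dimension = 13

13


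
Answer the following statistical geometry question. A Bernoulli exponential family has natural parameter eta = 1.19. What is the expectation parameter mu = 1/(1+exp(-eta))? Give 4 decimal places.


Dual coordinate (expectation parameter) for Bernoulli:
mu = 1/(1+exp(-eta)).
eta = 1.19.
exp(-eta) = exp(-1.19) = 0.304221.
mu = 1/(1+0.304221) = 0.7667

0.7667


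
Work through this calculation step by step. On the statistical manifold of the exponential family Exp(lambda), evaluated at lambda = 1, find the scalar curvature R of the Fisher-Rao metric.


This family has a single free parameter, so its statistical manifold
is 1-dimensional. The Riemann curvature tensor of any 1-dimensional
Riemannian manifold vanishes identically, so R = 0.

0


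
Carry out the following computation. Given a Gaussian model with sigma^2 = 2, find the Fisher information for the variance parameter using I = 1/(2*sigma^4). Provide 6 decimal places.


Fisher information for variance: I(sigma^2) = 1/(2*sigma^4).
sigma^2 = 2, so sigma^4 = 4.
I = 1/(2*4) = 1/8 = 0.125000

0.125000


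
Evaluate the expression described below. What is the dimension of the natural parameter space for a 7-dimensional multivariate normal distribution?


Exponential family dimension calculation:
For 7-dim MVN: mean has 7 params, covariance has 7*8/2 = 28 unique entries.
Total dim = 7 + 28 = 35.

35


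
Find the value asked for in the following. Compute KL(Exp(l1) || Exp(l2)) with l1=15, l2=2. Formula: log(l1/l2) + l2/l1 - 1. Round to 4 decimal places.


KL divergence for exponential family:
KL = log(l1/l2) + l2/l1 - 1.
log(15/2) = 2.014903.
2/15 = 0.133333.
KL = 2.014903 + 0.133333 - 1 = 1.1482

1.1482


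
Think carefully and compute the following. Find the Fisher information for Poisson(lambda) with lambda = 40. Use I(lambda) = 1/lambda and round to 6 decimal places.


Fisher information for Poisson: I(lambda) = 1/lambda.
lambda = 40.
I(lambda) = 1/40 = 0.025000

0.025000


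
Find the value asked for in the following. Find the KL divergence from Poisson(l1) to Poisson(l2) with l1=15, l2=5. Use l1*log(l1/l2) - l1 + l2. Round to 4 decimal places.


KL divergence for Poisson:
KL = l1*log(l1/l2) - l1 + l2.
l1 = 15, l2 = 5.
log(15/5) = 1.098612.
l1*log(l1/l2) = 15 * 1.098612 = 16.479184.
KL = 16.479184 - 15 + 5 = 6.4792

6.4792


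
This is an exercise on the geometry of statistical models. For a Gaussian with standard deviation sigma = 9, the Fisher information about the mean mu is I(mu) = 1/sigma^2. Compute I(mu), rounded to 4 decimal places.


The Fisher information for the mean of a normal distribution is I(mu) = 1/sigma^2.
sigma = 9, so sigma^2 = 81.
I(mu) = 1/81 = 0.0123

0.0123


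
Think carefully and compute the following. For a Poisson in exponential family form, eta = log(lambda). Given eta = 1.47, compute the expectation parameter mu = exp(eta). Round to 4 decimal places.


Expectation parameter for Poisson exponential family:
mu = exp(eta).
eta = 1.47.
mu = exp(1.47) = 4.3492

4.3492


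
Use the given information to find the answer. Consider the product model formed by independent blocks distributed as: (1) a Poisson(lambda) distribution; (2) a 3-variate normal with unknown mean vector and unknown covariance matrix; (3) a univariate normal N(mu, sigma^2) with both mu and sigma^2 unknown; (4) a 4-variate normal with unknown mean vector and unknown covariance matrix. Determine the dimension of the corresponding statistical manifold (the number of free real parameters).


The dimension of a statistical manifold equals the number of free
(independent) real parameters of the model. For a product of independent
blocks the parameter counts add.
- Poisson (lambda): 1.
- 3-variate normal: 3 (mean) + 3*4/2 = 6 (symmetric covariance) = 9.
- normal (mu, sigma^2): 2.
- 4-variate normal: 4 (mean) + 4*5/2 = 10 (symmetric covariance) = 14.
Total = 1 + 9 + 2 + 14 = 26.
Dimension = 26

26


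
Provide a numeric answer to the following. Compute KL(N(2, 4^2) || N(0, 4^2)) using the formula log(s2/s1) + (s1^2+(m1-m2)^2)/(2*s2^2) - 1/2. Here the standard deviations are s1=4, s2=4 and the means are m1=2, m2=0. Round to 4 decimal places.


KL divergence between normal distributions:
KL = log(s2/s1) + (s1^2 + (m1-m2)^2)/(2*s2^2) - 1/2.
log(4/4) = 0.0.
(4^2 + (2-0)^2)/(2*4^2) = (16 + 4)/32 = 0.625.
KL = 0.0 + 0.625 - 0.5 = 0.1250

0.1250


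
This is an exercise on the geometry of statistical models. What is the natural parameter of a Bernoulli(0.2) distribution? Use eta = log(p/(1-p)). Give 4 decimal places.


Natural parameter for Bernoulli: eta = log(p/(1-p)).
p = 0.2, 1-p = 0.8.
p/(1-p) = 0.25.
eta = log(0.25) = -1.3863

-1.3863


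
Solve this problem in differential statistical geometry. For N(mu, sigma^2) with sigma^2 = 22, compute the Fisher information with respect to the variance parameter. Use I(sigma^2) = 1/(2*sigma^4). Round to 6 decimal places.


Fisher information for variance: I(sigma^2) = 1/(2*sigma^4).
sigma^2 = 22, so sigma^4 = 484.
I = 1/(2*484) = 1/968 = 0.001033

0.001033


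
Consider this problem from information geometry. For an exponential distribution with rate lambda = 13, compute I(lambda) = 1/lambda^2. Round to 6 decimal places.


Fisher information for exponential: I(lambda) = 1/lambda^2.
lambda = 13, lambda^2 = 169.
I = 1/169 = 0.005917

0.005917


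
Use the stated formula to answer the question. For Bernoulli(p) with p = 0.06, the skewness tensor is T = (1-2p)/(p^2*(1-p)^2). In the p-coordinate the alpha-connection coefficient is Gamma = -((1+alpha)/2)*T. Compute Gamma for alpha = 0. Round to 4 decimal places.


Skewness (Amari-Chentsov) tensor: T = (1-2p)/(p^2*(1-p)^2).
p = 0.06, 1-2p = 0.88, p^2 = 0.0036, (1-p)^2 = 0.8836.
T = 0.88/(0.0036 * 0.8836) = 276.646044.
In the p-coordinate, Gamma^(alpha) = Gamma^(0) - (alpha/2)*T with Gamma^(0) = (1/2)*g'(p) = -T/2,
so Gamma^(alpha) = -((1+alpha)/2)*T.
alpha = 0, -(1+alpha)/2 = -0.5.
Gamma = -0.5 * 276.646044 = -138.3230

-138.3230


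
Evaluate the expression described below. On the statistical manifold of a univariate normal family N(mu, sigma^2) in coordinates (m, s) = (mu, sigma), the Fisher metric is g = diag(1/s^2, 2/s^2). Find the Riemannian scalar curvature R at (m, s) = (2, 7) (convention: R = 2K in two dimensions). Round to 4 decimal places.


The metric has the form g = (A dm^2 + B ds^2)/s^2 with A = 1, B = 2.
Substitute u = sqrt(A/B)*m: g = B*(du^2 + ds^2)/s^2, i.e. B times the
Poincare upper half-plane metric, which has constant Gaussian curvature -1.
Scaling a 2D metric by a constant c divides the Gaussian curvature by c,
so K = -1/B = -1/(2) = -0.5000 everywhere (the point (m, s) = (2, 7) is irrelevant:
the curvature is constant).
Scalar curvature in dimension 2: R = 2K = -2/(2) = -1.0000.

-1.0000


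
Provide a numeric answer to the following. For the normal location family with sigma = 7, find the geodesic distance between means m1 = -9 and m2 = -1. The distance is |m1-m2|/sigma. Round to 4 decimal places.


On the fixed-variance normal subfamily, geodesic distance = |m1-m2|/sigma.
|-9 - -1| = 8.
sigma = 7.
d = 8/7 = 1.1429

1.1429


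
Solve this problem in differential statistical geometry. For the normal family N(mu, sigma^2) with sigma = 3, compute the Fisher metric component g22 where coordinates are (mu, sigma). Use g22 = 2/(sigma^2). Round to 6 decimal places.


For the 2-parameter normal family, the Fisher metric has:
  g11 = 1/sigma^2, g22 = 2/sigma^2.
sigma = 3, sigma^2 = 9.
g22 = 0.222222

0.222222


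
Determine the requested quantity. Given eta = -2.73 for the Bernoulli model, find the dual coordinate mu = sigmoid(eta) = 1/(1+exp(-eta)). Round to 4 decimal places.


Dual coordinate (expectation parameter) for Bernoulli:
mu = 1/(1+exp(-eta)).
eta = -2.73.
exp(-eta) = exp(2.73) = 15.332887.
mu = 1/(1+15.332887) = 0.0612

0.0612


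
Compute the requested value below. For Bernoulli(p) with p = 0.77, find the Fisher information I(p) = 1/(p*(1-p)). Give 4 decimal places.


For Bernoulli(p), Fisher information is I(p) = 1/(p*(1-p)).
p = 0.77, 1-p = 0.23.
p*(1-p) = 0.1771.
I(p) = 1/0.1771 = 5.6465

5.6465


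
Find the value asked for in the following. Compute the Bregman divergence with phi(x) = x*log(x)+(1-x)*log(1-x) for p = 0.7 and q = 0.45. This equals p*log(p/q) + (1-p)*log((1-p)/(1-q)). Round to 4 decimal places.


Bregman divergence with negative entropy generator:
D = p*log(p/q) + (1-p)*log((1-p)/(1-q)).
p = 0.7, q = 0.45.
p*log(p/q) = 0.7*log(0.7/0.45) = 0.309283.
(1-p)*log((1-p)/(1-q)) = 0.3*log(0.3/0.55) = -0.181841.
D = 0.309283 + -0.181841 = 0.1274

0.1274


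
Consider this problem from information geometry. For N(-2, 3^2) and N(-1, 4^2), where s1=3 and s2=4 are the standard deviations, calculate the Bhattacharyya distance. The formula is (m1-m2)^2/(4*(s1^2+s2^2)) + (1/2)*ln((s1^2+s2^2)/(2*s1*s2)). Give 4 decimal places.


Bhattacharyya distance between two Gaussians:
DB = (m1-m2)^2/(4*(s1^2+s2^2)) + (1/2)*ln((s1^2+s2^2)/(2*s1*s2)).
(m1-m2)^2 = (-1)^2 = 1.
s1^2+s2^2 = 9 + 16 = 25.
term1 = 1/100 = 0.01.
term2 = 0.5*ln(25/24.0) = 0.020411.
DB = 0.01 + 0.020411 = 0.0304

0.0304


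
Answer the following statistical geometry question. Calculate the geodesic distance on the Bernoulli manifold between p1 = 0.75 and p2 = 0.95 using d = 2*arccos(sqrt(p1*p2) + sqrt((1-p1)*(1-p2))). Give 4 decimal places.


Geodesic distance on Bernoulli manifold:
d(p1,p2) = 2*arccos(sqrt(p1*p2) + sqrt((1-p1)*(1-p2))).
sqrt(p1*p2) = sqrt(0.75*0.95) = 0.844097.
sqrt((1-p1)*(1-p2)) = sqrt(0.25*0.05) = 0.111803.
arg = 0.844097 + 0.111803 = 0.955901.
d = 2*arccos(0.955901) = 0.5962

0.5962


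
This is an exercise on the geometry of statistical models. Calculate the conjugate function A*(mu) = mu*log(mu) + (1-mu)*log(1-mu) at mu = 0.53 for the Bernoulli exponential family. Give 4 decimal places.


Legendre transform for Bernoulli:
A*(mu) = mu*log(mu) + (1-mu)*log(1-mu).
mu = 0.53, 1-mu = 0.47.
mu*log(mu) = 0.53*log(0.53) = -0.336485.
(1-mu)*log(1-mu) = 0.47*log(0.47) = -0.354861.
A* = -0.336485 + -0.354861 = -0.6913

-0.6913


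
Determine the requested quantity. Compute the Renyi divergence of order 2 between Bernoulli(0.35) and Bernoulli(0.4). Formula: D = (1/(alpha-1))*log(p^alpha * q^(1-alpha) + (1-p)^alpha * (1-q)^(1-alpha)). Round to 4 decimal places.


Renyi divergence of order alpha between Bernoulli distributions:
D = (1/(alpha-1))*log(p^alpha * q^(1-alpha) + (1-p)^alpha * (1-q)^(1-alpha)).
alpha = 2, p = 0.35, q = 0.4.
p^alpha * q^(1-alpha) = 0.35^2 * 0.4^-1 = 0.30625.
(1-p)^alpha * (1-q)^(1-alpha) = 0.65^2 * 0.6^-1 = 0.704167.
sum = 0.30625 + 0.704167 = 1.010417.
D = (1/1)*log(1.010417) = 0.0104

0.0104


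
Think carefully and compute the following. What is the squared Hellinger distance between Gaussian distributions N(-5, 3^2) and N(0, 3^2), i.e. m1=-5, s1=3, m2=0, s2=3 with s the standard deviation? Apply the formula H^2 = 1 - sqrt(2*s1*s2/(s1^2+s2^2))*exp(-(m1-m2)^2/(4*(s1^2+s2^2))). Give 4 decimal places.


Squared Hellinger distance for Gaussians:
H^2 = 1 - sqrt(2*s1*s2/(s1^2+s2^2)) * exp(-(m1-m2)^2/(4*(s1^2+s2^2))).
s1^2 = 9, s2^2 = 9, s1^2+s2^2 = 18.
sqrt(2*3*3/(18)) = 1.0.
(m1-m2)^2 = (-5)^2 = 25.
exp(-25/(4*18)) = exp(-0.347222) = 0.706648.
H^2 = 1 - 1.0*0.706648 = 0.2934

0.2934


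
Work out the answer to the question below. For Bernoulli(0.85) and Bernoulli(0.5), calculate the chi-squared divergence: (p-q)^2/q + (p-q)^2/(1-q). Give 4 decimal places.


Chi-squared divergence between Bernoulli distributions:
chi^2 = (p-q)^2/q + (p-q)^2/(1-q).
p = 0.85, q = 0.5, p-q = 0.35.
(p-q)^2 = 0.1225.
term1 = 0.1225/0.5 = 0.245.
term2 = 0.1225/0.5 = 0.245.
chi^2 = 0.245 + 0.245 = 0.4900

0.4900


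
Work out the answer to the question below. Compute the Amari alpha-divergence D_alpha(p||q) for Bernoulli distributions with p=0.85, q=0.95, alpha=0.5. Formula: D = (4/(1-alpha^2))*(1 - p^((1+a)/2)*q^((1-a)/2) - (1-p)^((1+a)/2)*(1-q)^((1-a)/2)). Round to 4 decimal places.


Amari alpha-divergence:
D = (4/(1-alpha^2))*(1 - p^((1+a)/2)*q^((1-a)/2) - (1-p)^((1+a)/2)*(1-q)^((1-a)/2)).
alpha = 0.5, p = 0.85, q = 0.95.
e1 = (1+alpha)/2 = 0.75, e2 = (1-alpha)/2 = 0.25.
t1 = p^e1 * q^e2 = 0.85^0.75 * 0.95^0.25 = 0.873967.
t2 = (1-p)^e1 * (1-q)^e2 = 0.15^0.75 * 0.05^0.25 = 0.113975.
4/(1-alpha^2) = 5.333333.
D = 5.333333*(1 - 0.873967 - 0.113975) = 0.0643

0.0643


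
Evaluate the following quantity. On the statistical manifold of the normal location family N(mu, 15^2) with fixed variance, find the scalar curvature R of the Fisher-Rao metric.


This family has a single free parameter, so its statistical manifold
is 1-dimensional. The Riemann curvature tensor of any 1-dimensional
Riemannian manifold vanishes identically, so R = 0.

0


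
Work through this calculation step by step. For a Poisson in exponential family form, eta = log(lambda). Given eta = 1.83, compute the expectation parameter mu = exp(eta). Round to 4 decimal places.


Expectation parameter for Poisson exponential family:
mu = exp(eta).
eta = 1.83.
mu = exp(1.83) = 6.2339

6.2339


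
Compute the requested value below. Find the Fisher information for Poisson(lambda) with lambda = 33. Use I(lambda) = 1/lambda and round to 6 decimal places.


Fisher information for Poisson: I(lambda) = 1/lambda.
lambda = 33.
I(lambda) = 1/33 = 0.030303

0.030303


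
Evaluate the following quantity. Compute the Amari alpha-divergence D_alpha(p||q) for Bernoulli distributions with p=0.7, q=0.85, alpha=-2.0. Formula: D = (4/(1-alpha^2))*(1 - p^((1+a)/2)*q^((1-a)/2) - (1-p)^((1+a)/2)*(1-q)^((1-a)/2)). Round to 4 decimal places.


Amari alpha-divergence:
D = (4/(1-alpha^2))*(1 - p^((1+a)/2)*q^((1-a)/2) - (1-p)^((1+a)/2)*(1-q)^((1-a)/2)).
alpha = -2.0, p = 0.7, q = 0.85.
e1 = (1+alpha)/2 = -0.5, e2 = (1-alpha)/2 = 1.5.
t1 = p^e1 * q^e2 = 0.7^-0.5 * 0.85^1.5 = 0.936654.
t2 = (1-p)^e1 * (1-q)^e2 = 0.3^-0.5 * 0.15^1.5 = 0.106066.
4/(1-alpha^2) = -1.333333.
D = -1.333333*(1 - 0.936654 - 0.106066) = 0.0570

0.0570


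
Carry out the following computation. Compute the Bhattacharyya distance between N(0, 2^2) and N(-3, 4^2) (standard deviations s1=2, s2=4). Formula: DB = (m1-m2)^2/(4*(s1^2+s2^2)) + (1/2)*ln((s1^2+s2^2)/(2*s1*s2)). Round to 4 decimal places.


Bhattacharyya distance between two Gaussians:
DB = (m1-m2)^2/(4*(s1^2+s2^2)) + (1/2)*ln((s1^2+s2^2)/(2*s1*s2)).
(m1-m2)^2 = (3)^2 = 9.
s1^2+s2^2 = 4 + 16 = 20.
term1 = 9/80 = 0.1125.
term2 = 0.5*ln(20/16.0) = 0.111572.
DB = 0.1125 + 0.111572 = 0.2241

0.2241


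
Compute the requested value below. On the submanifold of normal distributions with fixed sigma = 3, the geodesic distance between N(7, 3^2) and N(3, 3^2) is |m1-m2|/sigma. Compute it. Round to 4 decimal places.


On the fixed-variance normal subfamily, geodesic distance = |m1-m2|/sigma.
|7 - 3| = 4.
sigma = 3.
d = 4/3 = 1.3333

1.3333


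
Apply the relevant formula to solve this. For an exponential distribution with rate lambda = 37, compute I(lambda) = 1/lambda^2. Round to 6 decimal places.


Fisher information for exponential: I(lambda) = 1/lambda^2.
lambda = 37, lambda^2 = 1369.
I = 1/1369 = 0.000730

0.000730


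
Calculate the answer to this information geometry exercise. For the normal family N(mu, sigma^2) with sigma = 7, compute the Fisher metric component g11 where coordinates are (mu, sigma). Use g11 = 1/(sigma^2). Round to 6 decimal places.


For the 2-parameter normal family, the Fisher metric has:
  g11 = 1/sigma^2, g22 = 2/sigma^2.
sigma = 7, sigma^2 = 49.
g11 = 0.020408

0.020408


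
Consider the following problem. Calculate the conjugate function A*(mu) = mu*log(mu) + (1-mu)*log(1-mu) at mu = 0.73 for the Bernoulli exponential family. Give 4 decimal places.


Legendre transform for Bernoulli:
A*(mu) = mu*log(mu) + (1-mu)*log(1-mu).
mu = 0.73, 1-mu = 0.27.
mu*log(mu) = 0.73*log(0.73) = -0.229739.
(1-mu)*log(1-mu) = 0.27*log(0.27) = -0.35352.
A* = -0.229739 + -0.35352 = -0.5833

-0.5833


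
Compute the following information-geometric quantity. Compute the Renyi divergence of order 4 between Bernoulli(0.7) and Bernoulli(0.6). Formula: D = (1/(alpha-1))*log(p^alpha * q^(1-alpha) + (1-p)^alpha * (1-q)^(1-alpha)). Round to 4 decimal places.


Renyi divergence of order alpha between Bernoulli distributions:
D = (1/(alpha-1))*log(p^alpha * q^(1-alpha) + (1-p)^alpha * (1-q)^(1-alpha)).
alpha = 4, p = 0.7, q = 0.6.
p^alpha * q^(1-alpha) = 0.7^4 * 0.6^-3 = 1.111574.
(1-p)^alpha * (1-q)^(1-alpha) = 0.3^4 * 0.4^-3 = 0.126563.
sum = 1.111574 + 0.126563 = 1.238137.
D = (1/3)*log(1.238137) = 0.0712

0.0712


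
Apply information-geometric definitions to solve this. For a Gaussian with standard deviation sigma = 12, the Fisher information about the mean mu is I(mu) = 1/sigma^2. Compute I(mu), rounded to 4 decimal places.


The Fisher information for the mean of a normal distribution is I(mu) = 1/sigma^2.
sigma = 12, so sigma^2 = 144.
I(mu) = 1/144 = 0.0069

0.0069


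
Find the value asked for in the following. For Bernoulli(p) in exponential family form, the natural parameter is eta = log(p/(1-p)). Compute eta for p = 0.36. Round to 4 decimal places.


Natural parameter for Bernoulli: eta = log(p/(1-p)).
p = 0.36, 1-p = 0.64.
p/(1-p) = 0.5625.
eta = log(0.5625) = -0.5754

-0.5754


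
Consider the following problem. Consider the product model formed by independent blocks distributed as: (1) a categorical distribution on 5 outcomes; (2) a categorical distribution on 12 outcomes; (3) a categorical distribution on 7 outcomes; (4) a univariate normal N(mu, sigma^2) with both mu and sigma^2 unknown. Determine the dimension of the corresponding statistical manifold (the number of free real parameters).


The dimension of a statistical manifold equals the number of free
(independent) real parameters of the model. For a product of independent
blocks the parameter counts add.
- categorical on 5 outcomes (probabilities sum to 1): 5-1 = 4.
- categorical on 12 outcomes (probabilities sum to 1): 12-1 = 11.
- categorical on 7 outcomes (probabilities sum to 1): 7-1 = 6.
- normal (mu, sigma^2): 2.
Total = 4 + 11 + 6 + 2 = 23.
Dimension = 23

23


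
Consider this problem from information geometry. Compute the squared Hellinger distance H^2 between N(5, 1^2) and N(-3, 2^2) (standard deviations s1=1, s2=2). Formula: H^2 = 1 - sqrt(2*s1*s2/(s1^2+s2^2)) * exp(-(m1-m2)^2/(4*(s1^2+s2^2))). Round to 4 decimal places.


Squared Hellinger distance for Gaussians:
H^2 = 1 - sqrt(2*s1*s2/(s1^2+s2^2)) * exp(-(m1-m2)^2/(4*(s1^2+s2^2))).
s1^2 = 1, s2^2 = 4, s1^2+s2^2 = 5.
sqrt(2*1*2/(5)) = 0.894427.
(m1-m2)^2 = (8)^2 = 64.
exp(-64/(4*5)) = exp(-3.2) = 0.040762.
H^2 = 1 - 0.894427*0.040762 = 0.9635

0.9635


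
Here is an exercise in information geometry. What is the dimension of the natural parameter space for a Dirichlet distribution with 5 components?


Exponential family dimension calculation:
Dirichlet with 5 components has 5 natural parameters.

5


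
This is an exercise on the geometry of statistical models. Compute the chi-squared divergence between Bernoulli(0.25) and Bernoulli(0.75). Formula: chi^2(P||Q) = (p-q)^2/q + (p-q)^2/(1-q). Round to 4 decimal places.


Chi-squared divergence between Bernoulli distributions:
chi^2 = (p-q)^2/q + (p-q)^2/(1-q).
p = 0.25, q = 0.75, p-q = -0.5.
(p-q)^2 = 0.25.
term1 = 0.25/0.75 = 0.333333.
term2 = 0.25/0.25 = 1.0.
chi^2 = 0.333333 + 1.0 = 1.3333

1.3333


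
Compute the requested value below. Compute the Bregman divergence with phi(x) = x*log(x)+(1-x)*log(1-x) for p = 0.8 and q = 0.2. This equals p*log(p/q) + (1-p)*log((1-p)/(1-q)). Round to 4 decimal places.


Bregman divergence with negative entropy generator:
D = p*log(p/q) + (1-p)*log((1-p)/(1-q)).
p = 0.8, q = 0.2.
p*log(p/q) = 0.8*log(0.8/0.2) = 1.109035.
(1-p)*log((1-p)/(1-q)) = 0.2*log(0.2/0.8) = -0.277259.
D = 1.109035 + -0.277259 = 0.8318

0.8318


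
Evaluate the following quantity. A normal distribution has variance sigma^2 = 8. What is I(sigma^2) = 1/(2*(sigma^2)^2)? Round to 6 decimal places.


Fisher information for variance: I(sigma^2) = 1/(2*sigma^4).
sigma^2 = 8, so sigma^4 = 64.
I = 1/(2*64) = 1/128 = 0.007813

0.007813


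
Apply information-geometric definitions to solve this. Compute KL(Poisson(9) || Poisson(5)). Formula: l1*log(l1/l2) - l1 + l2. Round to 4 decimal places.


KL divergence for Poisson:
KL = l1*log(l1/l2) - l1 + l2.
l1 = 9, l2 = 5.
log(9/5) = 0.587787.
l1*log(l1/l2) = 9 * 0.587787 = 5.29008.
KL = 5.29008 - 9 + 5 = 1.2901

1.2901


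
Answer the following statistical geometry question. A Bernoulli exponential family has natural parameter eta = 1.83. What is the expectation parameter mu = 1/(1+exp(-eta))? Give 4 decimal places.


Dual coordinate (expectation parameter) for Bernoulli:
mu = 1/(1+exp(-eta)).
eta = 1.83.
exp(-eta) = exp(-1.83) = 0.160414.
mu = 1/(1+0.160414) = 0.8618

0.8618


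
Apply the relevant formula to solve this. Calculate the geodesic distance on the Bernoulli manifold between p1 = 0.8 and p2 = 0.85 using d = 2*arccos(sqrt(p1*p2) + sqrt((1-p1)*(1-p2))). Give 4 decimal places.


Geodesic distance on Bernoulli manifold:
d(p1,p2) = 2*arccos(sqrt(p1*p2) + sqrt((1-p1)*(1-p2))).
sqrt(p1*p2) = sqrt(0.8*0.85) = 0.824621.
sqrt((1-p1)*(1-p2)) = sqrt(0.2*0.15) = 0.173205.
arg = 0.824621 + 0.173205 = 0.997826.
d = 2*arccos(0.997826) = 0.1319

0.1319


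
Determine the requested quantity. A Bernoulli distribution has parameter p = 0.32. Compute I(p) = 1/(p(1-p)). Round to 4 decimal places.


For Bernoulli(p), Fisher information is I(p) = 1/(p*(1-p)).
p = 0.32, 1-p = 0.68.
p*(1-p) = 0.2176.
I(p) = 1/0.2176 = 4.5956

4.5956


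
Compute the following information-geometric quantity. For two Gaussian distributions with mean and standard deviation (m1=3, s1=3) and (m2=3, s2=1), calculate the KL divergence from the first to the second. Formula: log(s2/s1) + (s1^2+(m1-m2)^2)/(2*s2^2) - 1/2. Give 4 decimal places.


KL divergence between normal distributions:
KL = log(s2/s1) + (s1^2 + (m1-m2)^2)/(2*s2^2) - 1/2.
log(1/3) = -1.098612.
(3^2 + (3-3)^2)/(2*1^2) = (9 + 0)/2 = 4.5.
KL = -1.098612 + 4.5 - 0.5 = 2.9014

2.9014


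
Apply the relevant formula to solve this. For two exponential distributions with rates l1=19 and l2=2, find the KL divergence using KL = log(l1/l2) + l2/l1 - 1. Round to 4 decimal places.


KL divergence for exponential family:
KL = log(l1/l2) + l2/l1 - 1.
log(19/2) = 2.251292.
2/19 = 0.105263.
KL = 2.251292 + 0.105263 - 1 = 1.3566

1.3566


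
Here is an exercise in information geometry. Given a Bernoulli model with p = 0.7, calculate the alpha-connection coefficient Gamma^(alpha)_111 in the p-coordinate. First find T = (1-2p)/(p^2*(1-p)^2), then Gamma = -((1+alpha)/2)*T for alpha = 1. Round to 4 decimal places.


Skewness (Amari-Chentsov) tensor: T = (1-2p)/(p^2*(1-p)^2).
p = 0.7, 1-2p = -0.4, p^2 = 0.49, (1-p)^2 = 0.09.
T = -0.4/(0.49 * 0.09) = -9.070295.
In the p-coordinate, Gamma^(alpha) = Gamma^(0) - (alpha/2)*T with Gamma^(0) = (1/2)*g'(p) = -T/2,
so Gamma^(alpha) = -((1+alpha)/2)*T.
alpha = 1, -(1+alpha)/2 = -1.0.
Gamma = -1.0 * -9.070295 = 9.0703

9.0703


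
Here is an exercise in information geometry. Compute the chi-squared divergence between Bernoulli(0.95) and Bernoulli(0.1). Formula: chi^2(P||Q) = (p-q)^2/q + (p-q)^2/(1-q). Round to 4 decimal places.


Chi-squared divergence between Bernoulli distributions:
chi^2 = (p-q)^2/q + (p-q)^2/(1-q).
p = 0.95, q = 0.1, p-q = 0.85.
(p-q)^2 = 0.7225.
term1 = 0.7225/0.1 = 7.225.
term2 = 0.7225/0.9 = 0.802778.
chi^2 = 7.225 + 0.802778 = 8.0278

8.0278


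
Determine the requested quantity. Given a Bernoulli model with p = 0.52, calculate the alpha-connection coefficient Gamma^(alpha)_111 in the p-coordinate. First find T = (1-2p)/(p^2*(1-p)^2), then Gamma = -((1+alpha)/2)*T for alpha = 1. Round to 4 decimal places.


Skewness (Amari-Chentsov) tensor: T = (1-2p)/(p^2*(1-p)^2).
p = 0.52, 1-2p = -0.04, p^2 = 0.2704, (1-p)^2 = 0.2304.
T = -0.04/(0.2704 * 0.2304) = -0.642053.
In the p-coordinate, Gamma^(alpha) = Gamma^(0) - (alpha/2)*T with Gamma^(0) = (1/2)*g'(p) = -T/2,
so Gamma^(alpha) = -((1+alpha)/2)*T.
alpha = 1, -(1+alpha)/2 = -1.0.
Gamma = -1.0 * -0.642053 = 0.6421

0.6421


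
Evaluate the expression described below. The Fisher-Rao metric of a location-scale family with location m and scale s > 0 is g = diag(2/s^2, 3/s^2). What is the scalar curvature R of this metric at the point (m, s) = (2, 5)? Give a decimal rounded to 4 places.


The metric has the form g = (A dm^2 + B ds^2)/s^2 with A = 2, B = 3.
Substitute u = sqrt(A/B)*m: g = B*(du^2 + ds^2)/s^2, i.e. B times the
Poincare upper half-plane metric, which has constant Gaussian curvature -1.
Scaling a 2D metric by a constant c divides the Gaussian curvature by c,
so K = -1/B = -1/(3) = -0.3333 everywhere (the point (m, s) = (2, 5) is irrelevant:
the curvature is constant).
Scalar curvature in dimension 2: R = 2K = -2/(3) = -0.6667.

-0.6667
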